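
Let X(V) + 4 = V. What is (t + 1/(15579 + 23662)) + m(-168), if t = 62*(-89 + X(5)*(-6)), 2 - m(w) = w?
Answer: -224458519/39241 ≈ -5720.0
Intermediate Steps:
X(V) = -4 + V
m(w) = 2 - w
t = -5890 (t = 62*(-89 + (-4 + 5)*(-6)) = 62*(-89 + 1*(-6)) = 62*(-89 - 6) = 62*(-95) = -5890)
(t + 1/(15579 + 23662)) + m(-168) = (-5890 + 1/(15579 + 23662)) + (2 - 1*(-168)) = (-5890 + 1/39241) + (2 + 168) = (-5890 + 1/39241) + 170 = -231129489/39241 + 170 = -224458519/39241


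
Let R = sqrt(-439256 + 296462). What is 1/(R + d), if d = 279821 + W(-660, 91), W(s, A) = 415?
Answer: 46706/13088726415 - I*sqrt(15866)/26177452830 ≈ 3.5684e-6 - 4.8118e-9*I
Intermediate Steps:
R = 3*I*sqrt(15866) (R = sqrt(-142794) = 3*I*sqrt(15866) ≈ 377.88*I)
d = 280236 (d = 279821 + 415 = 280236)
1/(R + d) = 1/(3*I*sqrt(15866) + 280236) = 1/(280236 + 3*I*sqrt(15866))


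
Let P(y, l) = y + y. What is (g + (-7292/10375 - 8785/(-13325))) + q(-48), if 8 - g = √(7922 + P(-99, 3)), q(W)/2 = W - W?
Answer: 43998139/5529875 - 2*√1931 ≈ -79.930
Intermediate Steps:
P(y, l) = 2*y
q(W) = 0 (q(W) = 2*(W - W) = 2*0 = 0)
g = 8 - 2*√1931 (g = 8 - √(7922 + 2*(-99)) = 8 - √(7922 - 198) = 8 - √7724 = 8 - 2*√1931 ≈ -79.886)
(g + (-7292/10375 - 8785/(-13325))) + q(-48) = ((8 - 2*√1931) + (-7292/10375 - 8785/(-13325))) + 0 = ((8 - 2*√1931) + (-7292*1/10375 - 8785*(-1/13325))) + 0 = ((8 - 2*√1931) + (-7292/10375 + 1757/2665)) + 0 = ((8 - 2*√1931) - 240861/5529875) + 0 = (43998139/5529875 - 2*√1931) + 0 = 43998139/5529875 - 2*√1931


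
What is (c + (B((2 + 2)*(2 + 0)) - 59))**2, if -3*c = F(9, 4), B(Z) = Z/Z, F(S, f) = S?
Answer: 3721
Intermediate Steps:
B(Z) = 1
c = -3 (c = -1/3*9 = -3)
(c + (B((2 + 2)*(2 + 0)) - 59))**2 = (-3 + (1 - 59))**2 = (-3 - 58)**2 = (-61)**2 = 3721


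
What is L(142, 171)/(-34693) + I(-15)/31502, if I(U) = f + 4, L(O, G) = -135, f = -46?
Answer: 1397832/546449443 ≈ 0.0025580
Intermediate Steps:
I(U) = -42 (I(U) = -46 + 4 = -42)
L(142, 171)/(-34693) + I(-15)/31502 = -135/(-34693) - 42/31502 = -135*(-1/34693) - 42*1/31502 = 135/34693 - 21/15751 = 1397832/546449443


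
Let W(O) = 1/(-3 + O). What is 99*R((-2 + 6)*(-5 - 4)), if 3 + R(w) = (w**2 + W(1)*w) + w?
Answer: 126225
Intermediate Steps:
R(w) = -3 + w**2 + w/2 (R(w) = -3 + ((w**2 + w/(-3 + 1)) + w) = -3 + ((w**2 + w/(-2)) + w) = -3 + ((w**2 - w/2) + w) = -3 + (w**2 + w/2) = -3 + w**2 + w/2)
99*R((-2 + 6)*(-5 - 4)) = 99*(-3 + ((-2 + 6)*(-5 - 4))**2 + ((-2 + 6)*(-5 - 4))/2) = 99*(-3 + (4*(-9))**2 + (4*(-9))/2) = 99*(-3 + (-36)**2 + (1/2)*(-36)) = 99*(-3 + 1296 - 18) = 99*1275 = 126225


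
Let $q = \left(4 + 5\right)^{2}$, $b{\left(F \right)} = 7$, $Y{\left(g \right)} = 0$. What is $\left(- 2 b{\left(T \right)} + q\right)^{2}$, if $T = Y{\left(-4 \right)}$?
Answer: $4489$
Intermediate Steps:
$T = 0$
$q = 81$ ($q = 9^{2} = 81$)
$\left(- 2 b{\left(T \right)} + q\right)^{2} = \left(\left(-2\right) 7 + 81\right)^{2} = \left(-14 + 81\right)^{2} = 67^{2} = 4489$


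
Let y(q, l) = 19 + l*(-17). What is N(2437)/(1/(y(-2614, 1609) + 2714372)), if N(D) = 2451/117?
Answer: 2195310046/39 ≈ 5.6290e+7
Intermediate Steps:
y(q, l) = 19 - 17*l
N(D) = 817/39 (N(D) = 2451*(1/117) = 817/39)
N(2437)/(1/(y(-2614, 1609) + 2714372)) = 817/(39*(1/((19 - 17*1609) + 2714372))) = 817/(39*(1/((19 - 27353) + 2714372))) = 817/(39*(1/(-27334 + 2714372))) = 817/(39*(1/2687038)) = (817/39)*2687038 = 2195310046/39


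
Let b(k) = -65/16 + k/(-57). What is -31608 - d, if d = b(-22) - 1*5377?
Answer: -23919319/912 ≈ -26227.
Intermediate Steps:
b(k) = -65/16 - k/57 (b(k) = -65*1/16 + k*(-1/57) = -65/16 - k/57)
d = -4907177/912 (d = (-65/16 - 1/57*(-22)) - 1*5377 = (-65/16 + 22/57) - 5377 = -3353/912 - 5377 = -4907177/912 ≈ -5380.7)
-31608 - d = -31608 - 1*(-4907177/912) = -31608 + 4907177/912 = -23919319/912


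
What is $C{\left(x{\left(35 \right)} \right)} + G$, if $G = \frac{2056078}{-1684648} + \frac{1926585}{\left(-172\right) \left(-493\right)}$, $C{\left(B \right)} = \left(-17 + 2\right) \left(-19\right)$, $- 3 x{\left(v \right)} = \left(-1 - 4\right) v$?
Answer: $\frac{1368247585696}{4464106619} \approx 306.5$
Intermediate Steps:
$x{\left(v \right)} = \frac{5 v}{3}$ ($x{\left(v \right)} = - \frac{\left(-1 - 4\right) v}{3} = - \frac{\left(-5\right) v}{3} = \frac{5 v}{3}$)
$C{\left(B \right)} = 285$ ($C{\left(B \right)} = \left(-15\right) \left(-19\right) = 285$)
$G = \frac{95977199281}{4464106619}$ ($G = 2056078 \left(- \frac{1}{1684648}\right) + \frac{1926585}{84796} = - \frac{1028039}{842324} + 1926585 \cdot \frac{1}{84796} = - \frac{1028039}{842324} + \frac{1926585}{84796} = \frac{95977199281}{4464106619} \approx 21.5$)
$C{\left(x{\left(35 \right)} \right)} + G = 285 + \frac{95977199281}{4464106619} = \frac{1368247585696}{4464106619}$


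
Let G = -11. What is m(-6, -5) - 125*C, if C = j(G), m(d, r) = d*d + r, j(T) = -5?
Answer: 656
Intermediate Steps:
m(d, r) = r + d² (m(d, r) = d² + r = r + d²)
C = -5
m(-6, -5) - 125*C = (-5 + (-6)²) - 125*(-5) = (-5 + 36) + 625 = 31 + 625 = 656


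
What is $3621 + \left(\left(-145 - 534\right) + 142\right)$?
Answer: $3084$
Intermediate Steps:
$3621 + \left(\left(-145 - 534\right) + 142\right) = 3621 + \left(-679 + 142\right) = 3621 - 537 = 3084$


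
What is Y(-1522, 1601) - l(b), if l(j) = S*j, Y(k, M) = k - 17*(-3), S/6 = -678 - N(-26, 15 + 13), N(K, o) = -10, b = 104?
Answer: 415361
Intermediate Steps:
S = -4008 (S = 6*(-678 - 1*(-10)) = 6*(-678 + 10) = 6*(-668) = -4008)
Y(k, M) = 51 + k (Y(k, M) = k + 51 = 51 + k)
l(j) = -4008*j
Y(-1522, 1601) - l(b) = (51 - 1522) - (-4008)*104 = -1471 - 1*(-416832) = -1471 + 416832 = 415361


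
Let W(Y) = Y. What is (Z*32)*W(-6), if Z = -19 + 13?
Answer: 1152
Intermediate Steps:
Z = -6
(Z*32)*W(-6) = -6*32*(-6) = -192*(-6) = 1152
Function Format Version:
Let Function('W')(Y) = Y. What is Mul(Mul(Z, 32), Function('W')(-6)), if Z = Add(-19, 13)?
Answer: 1152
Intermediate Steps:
Z = -6
Mul(Mul(Z, 32), Function('W')(-6)) = Mul(Mul(-6, 32), -6) = Mul(-192, -6) = 1152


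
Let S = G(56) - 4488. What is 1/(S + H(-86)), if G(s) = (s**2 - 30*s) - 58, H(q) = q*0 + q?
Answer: -1/3176 ≈ -0.00031486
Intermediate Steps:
H(q) = q (H(q) = 0 + q = q)
G(s) = -58 + s**2 - 30*s
S = -3090 (S = (-58 + 56**2 - 30*56) - 4488 = (-58 + 3136 - 1680) - 4488 = 1398 - 4488 = -3090)
1/(S + H(-86)) = 1/(-3090 - 86) = 1/(-3176) = -1/3176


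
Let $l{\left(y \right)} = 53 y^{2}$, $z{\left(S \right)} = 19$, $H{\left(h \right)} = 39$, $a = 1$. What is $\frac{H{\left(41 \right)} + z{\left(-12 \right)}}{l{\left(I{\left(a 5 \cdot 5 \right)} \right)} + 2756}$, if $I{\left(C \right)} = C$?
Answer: $\frac{58}{35881} \approx 0.0016165$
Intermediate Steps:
$\frac{H{\left(41 \right)} + z{\left(-12 \right)}}{l{\left(I{\left(a 5 \cdot 5 \right)} \right)} + 2756} = \frac{39 + 19}{53 \left(1 \cdot 5 \cdot 5\right)^{2} + 2756} = \frac{58}{53 \left(5 \cdot 5\right)^{2} + 2756} = \frac{58}{53 \cdot 25^{2} + 2756} = \frac{58}{53 \cdot 625 + 2756} = \frac{58}{33125 + 2756} = \frac{58}{35881}$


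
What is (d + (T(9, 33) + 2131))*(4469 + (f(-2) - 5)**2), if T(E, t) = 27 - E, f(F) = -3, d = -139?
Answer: 9111330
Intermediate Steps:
(d + (T(9, 33) + 2131))*(4469 + (f(-2) - 5)**2) = (-139 + ((27 - 1*9) + 2131))*(4469 + (-3 - 5)**2) = (-139 + ((27 - 9) + 2131))*(4469 + (-8)**2) = (-139 + (18 + 2131))*(4469 + 64) = (-139 + 2149)*4533 = 2010*4533 = 9111330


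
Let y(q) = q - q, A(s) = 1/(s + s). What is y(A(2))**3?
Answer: 0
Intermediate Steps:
A(s) = 1/(2*s)
y(q) = 0
y(A(2))**3 = 0**3 = 0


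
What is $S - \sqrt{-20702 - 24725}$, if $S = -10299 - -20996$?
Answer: $10697 - i \sqrt{45427} \approx 10697.0 - 213.14 i$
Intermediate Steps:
$S = 10697$ ($S = -10299 + 20996 = 10697$)
$S - \sqrt{-20702 - 24725} = 10697 - \sqrt{-20702 - 24725} = 10697 - \sqrt{-45427} = 10697 - i \sqrt{45427}$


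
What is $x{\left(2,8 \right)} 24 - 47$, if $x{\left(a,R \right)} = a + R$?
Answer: $193$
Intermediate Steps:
$x{\left(a,R \right)} = R + a$
$x{\left(2,8 \right)} 24 - 47 = \left(8 + 2\right) 24 - 47 = 10 \cdot 24 - 47 = 240 - 47 = 193$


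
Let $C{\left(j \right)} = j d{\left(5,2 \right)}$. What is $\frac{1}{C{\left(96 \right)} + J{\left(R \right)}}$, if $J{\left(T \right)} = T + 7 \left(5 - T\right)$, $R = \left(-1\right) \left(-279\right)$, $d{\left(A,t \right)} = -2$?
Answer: $- \frac{1}{1831} \approx -0.00054615$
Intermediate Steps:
$C{\left(j \right)} = - 2 j$ ($C{\left(j \right)} = j \left(-2\right) = - 2 j$)
$R = 279$
$J{\left(T \right)} = 35 - 6 T$ ($J{\left(T \right)} = T - \left(-35 + 7 T\right) = 35 - 6 T$)
$\frac{1}{C{\left(96 \right)} + J{\left(R \right)}} = \frac{1}{\left(-2\right) 96 + \left(35 - 1674\right)} = \frac{1}{-192 + \left(35 - 1674\right)} = \frac{1}{-192 - 1639} = \frac{1}{-1831} = - \frac{1}{1831}$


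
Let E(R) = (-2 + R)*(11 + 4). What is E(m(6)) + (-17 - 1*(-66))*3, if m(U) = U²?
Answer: 657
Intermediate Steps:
E(R) = -30 + 15*R (E(R) = (-2 + R)*15 = -30 + 15*R)
E(m(6)) + (-17 - 1*(-66))*3 = (-30 + 15*6²) + (-17 - 1*(-66))*3 = (-30 + 15*36) + (-17 + 66)*3 = (-30 + 540) + 49*3 = 510 + 147 = 657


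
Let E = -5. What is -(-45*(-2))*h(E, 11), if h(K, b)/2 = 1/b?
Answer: -180/11 ≈ -16.364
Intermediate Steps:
h(K, b) = 2/b
-(-45*(-2))*h(E, 11) = -(-45*(-2))*2/11 = -90*2*(1/11) = -90*2/11 = -1*180/11 = -180/11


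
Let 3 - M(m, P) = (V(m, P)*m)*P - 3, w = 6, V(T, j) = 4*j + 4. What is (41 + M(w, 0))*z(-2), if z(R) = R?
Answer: -94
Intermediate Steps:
V(T, j) = 4 + 4*j
M(m, P) = 6 - P*m*(4 + 4*P) (M(m, P) = 3 - (((4 + 4*P)*m)*P - 3) = 3 - ((m*(4 + 4*P))*P - 3) = 3 - (P*m*(4 + 4*P) - 3) = 3 - (-3 + P*m*(4 + 4*P)) = 3 + (3 - P*m*(4 + 4*P)) = 6 - P*m*(4 + 4*P))
(41 + M(w, 0))*z(-2) = (41 + (6 - 4*0*6*(1 + 0)))*(-2) = (41 + (6 - 4*0*6*1))*(-2) = (41 + (6 + 0))*(-2) = (41 + 6)*(-2) = 47*(-2) = -94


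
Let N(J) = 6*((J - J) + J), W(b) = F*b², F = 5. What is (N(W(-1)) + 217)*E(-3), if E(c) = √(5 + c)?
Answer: 247*√2 ≈ 349.31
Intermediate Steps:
W(b) = 5*b²
N(J) = 6*J (N(J) = 6*(0 + J) = 6*J)
(N(W(-1)) + 217)*E(-3) = (6*(5*(-1)²) + 217)*√(5 - 3) = (6*(5*1) + 217)*√2 = (6*5 + 217)*√2 = (30 + 217)*√2 = 247*√2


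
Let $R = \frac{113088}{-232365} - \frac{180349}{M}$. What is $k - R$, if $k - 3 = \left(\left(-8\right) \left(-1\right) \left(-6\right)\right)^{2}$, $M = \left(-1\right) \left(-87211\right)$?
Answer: $\frac{15600875345186}{6754928005} \approx 2309.6$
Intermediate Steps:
$M = 87211$
$k = 2307$ ($k = 3 + \left(\left(-8\right) \left(-1\right) \left(-6\right)\right)^{2} = 3 + \left(8 \left(-6\right)\right)^{2} = 3 + \left(-48\right)^{2} = 3 + 2304 = 2307$)
$R = - \frac{17256437651}{6754928005}$ ($R = \frac{113088}{-232365} - \frac{180349}{87211} = 113088 \left(- \frac{1}{232365}\right) - \frac{180349}{87211} = - \frac{37696}{77455} - \frac{180349}{87211} = - \frac{17256437651}{6754928005} \approx -2.5546$)
$k - R = 2307 - - \frac{17256437651}{6754928005} = 2307 + \frac{17256437651}{6754928005} = \frac{15600875345186}{6754928005}$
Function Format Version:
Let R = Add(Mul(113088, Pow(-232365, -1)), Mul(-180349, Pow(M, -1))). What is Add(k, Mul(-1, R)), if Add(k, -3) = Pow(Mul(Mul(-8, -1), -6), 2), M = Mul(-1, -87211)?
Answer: Rational(15600875345186, 6754928005) ≈ 2309.6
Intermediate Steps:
M = 87211
k = 2307 (k = Add(3, Pow(Mul(Mul(-8, -1), -6), 2)) = Add(3, Pow(Mul(8, -6), 2)) = Add(3, Pow(-48, 2)) = Add(3, 2304) = 2307)
R = Rational(-17256437651, 6754928005) (R = Add(Mul(113088, Pow(-232365, -1)), Mul(-180349, Pow(87211, -1))) = Add(Mul(113088, Rational(-1, 232365)), Mul(-180349, Rational(1, 87211))) = Add(Rational(-37696, 77455), Rational(-180349, 87211)) = Rational(-17256437651, 6754928005) ≈ -2.5546)
Add(k, Mul(-1, R)) = Add(2307, Mul(-1, Rational(-17256437651, 6754928005))) = Add(2307, Rational(17256437651, 6754928005)) = Rational(15600875345186, 6754928005)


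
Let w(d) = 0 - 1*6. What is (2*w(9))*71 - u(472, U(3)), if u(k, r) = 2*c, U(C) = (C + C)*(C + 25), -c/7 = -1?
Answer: -866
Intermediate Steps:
c = 7 (c = -7*(-1) = 7)
w(d) = -6 (w(d) = 0 - 6 = -6)
U(C) = 2*C*(25 + C) (U(C) = (2*C)*(25 + C) = 2*C*(25 + C))
u(k, r) = 14 (u(k, r) = 2*7 = 14)
(2*w(9))*71 - u(472, U(3)) = (2*(-6))*71 - 1*14 = -12*71 - 14 = -852 - 14 = -866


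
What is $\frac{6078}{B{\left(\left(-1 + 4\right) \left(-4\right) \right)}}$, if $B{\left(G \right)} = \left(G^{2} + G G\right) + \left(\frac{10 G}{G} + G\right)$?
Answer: $\frac{3039}{143} \approx 21.252$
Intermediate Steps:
$B{\left(G \right)} = 10 + G + 2 G^{2}$ ($B{\left(G \right)} = \left(G^{2} + G^{2}\right) + \left(10 + G\right) = 2 G^{2} + \left(10 + G\right) = 10 + G + 2 G^{2}$)
$\frac{6078}{B{\left(\left(-1 + 4\right) \left(-4\right) \right)}} = \frac{6078}{10 + \left(-1 + 4\right) \left(-4\right) + 2 \left(\left(-1 + 4\right) \left(-4\right)\right)^{2}} = \frac{6078}{10 + 3 \left(-4\right) + 2 \left(3 \left(-4\right)\right)^{2}} = \frac{6078}{10 - 12 + 2 \left(-12\right)^{2}} = \frac{6078}{10 - 12 + 2 \cdot 144} = \frac{6078}{10 - 12 + 288} = \frac{6078}{286} = 6078 \cdot \frac{1}{286} = \frac{3039}{143}$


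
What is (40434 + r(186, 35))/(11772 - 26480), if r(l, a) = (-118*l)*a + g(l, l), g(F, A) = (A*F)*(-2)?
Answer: 398469/7354 ≈ 54.184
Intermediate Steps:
g(F, A) = -2*A*F
r(l, a) = -2*l² - 118*a*l (r(l, a) = (-118*l)*a - 2*l*l = -118*a*l - 2*l² = -2*l² - 118*a*l)
(40434 + r(186, 35))/(11772 - 26480) = (40434 + 2*186*(-1*186 - 59*35))/(11772 - 26480) = (40434 + 2*186*(-186 - 2065))/(-14708) = (40434 + 2*186*(-2251))*(-1/14708) = (40434 - 837372)*(-1/14708) = -796938*(-1/14708) = 398469/7354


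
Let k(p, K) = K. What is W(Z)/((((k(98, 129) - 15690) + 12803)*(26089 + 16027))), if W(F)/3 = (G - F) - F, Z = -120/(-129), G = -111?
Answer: 14559/4994704904 ≈ 2.9149e-6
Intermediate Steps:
Z = 40/43 (Z = -120*(-1/129) = 40/43 ≈ 0.93023)
W(F) = -333 - 6*F (W(F) = 3*((-111 - F) - F) = 3*(-111 - 2*F) = -333 - 6*F)
W(Z)/((((k(98, 129) - 15690) + 12803)*(26089 + 16027))) = (-333 - 6*40/43)/((((129 - 15690) + 12803)*(26089 + 16027))) = (-333 - 240/43)/(((-15561 + 12803)*42116)) = -14559/(43*((-2758*42116))) = -14559/43/(-116155928) = -14559/43*(-1/116155928) = 14559/4994704904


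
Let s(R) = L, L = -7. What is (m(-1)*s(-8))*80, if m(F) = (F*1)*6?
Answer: 3360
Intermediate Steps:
m(F) = 6*F (m(F) = F*6 = 6*F)
s(R) = -7
(m(-1)*s(-8))*80 = ((6*(-1))*(-7))*80 = -6*(-7)*80 = 42*80 = 3360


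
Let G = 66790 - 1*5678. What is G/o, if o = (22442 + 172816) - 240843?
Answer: -61112/45585 ≈ -1.3406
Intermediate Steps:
o = -45585 (o = 195258 - 240843 = -45585)
G = 61112 (G = 66790 - 5678 = 61112)
G/o = 61112/(-45585) = 61112*(-1/45585) = -61112/45585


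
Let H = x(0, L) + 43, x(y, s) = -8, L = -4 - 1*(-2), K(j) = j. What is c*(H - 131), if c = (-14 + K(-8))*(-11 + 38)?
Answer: 57024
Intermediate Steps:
L = -2 (L = -4 + 2 = -2)
c = -594 (c = (-14 - 8)*(-11 + 38) = -22*27 = -594)
H = 35 (H = -8 + 43 = 35)
c*(H - 131) = -594*(35 - 131) = -594*(-96) = 57024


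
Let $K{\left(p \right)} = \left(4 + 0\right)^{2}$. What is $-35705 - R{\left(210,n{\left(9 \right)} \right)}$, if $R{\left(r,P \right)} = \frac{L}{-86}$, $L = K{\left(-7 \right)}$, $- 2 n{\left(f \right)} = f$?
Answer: $- \frac{1535307}{43} \approx -35705.0$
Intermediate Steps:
$K{\left(p \right)} = 16$ ($K{\left(p \right)} = 4^{2} = 16$)
$n{\left(f \right)} = - \frac{f}{2}$
$L = 16$
$R{\left(r,P \right)} = - \frac{8}{43}$ ($R{\left(r,P \right)} = \frac{16}{-86} = 16 \left(- \frac{1}{86}\right) = - \frac{8}{43}$)
$-35705 - R{\left(210,n{\left(9 \right)} \right)} = -35705 - - \frac{8}{43} = -35705 + \frac{8}{43} = - \frac{1535307}{43}$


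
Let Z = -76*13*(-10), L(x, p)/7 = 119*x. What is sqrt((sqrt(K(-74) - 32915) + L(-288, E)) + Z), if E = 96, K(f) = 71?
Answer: sqrt(-230024 + 2*I*sqrt(8211)) ≈ 0.189 + 479.61*I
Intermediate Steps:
L(x, p) = 833*x (L(x, p) = 7*(119*x) = 833*x)
Z = 9880 (Z = -988*(-10) = 9880)
sqrt((sqrt(K(-74) - 32915) + L(-288, E)) + Z) = sqrt((sqrt(71 - 32915) + 833*(-288)) + 9880) = sqrt((sqrt(-32844) - 239904) + 9880) = sqrt((2*I*sqrt(8211) - 239904) + 9880) = sqrt((-239904 + 2*I*sqrt(8211)) + 9880) = sqrt(-230024 + 2*I*sqrt(8211))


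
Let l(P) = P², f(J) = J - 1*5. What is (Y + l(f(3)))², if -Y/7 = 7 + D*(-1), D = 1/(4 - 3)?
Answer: 1444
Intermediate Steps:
D = 1 (D = 1/1 = 1)
f(J) = -5 + J (f(J) = J - 5 = -5 + J)
Y = -42 (Y = -7*(7 + 1*(-1)) = -7*(7 - 1) = -7*6 = -42)
(Y + l(f(3)))² = (-42 + (-5 + 3)²)² = (-42 + (-2)²)² = (-42 + 4)² = (-38)² = 1444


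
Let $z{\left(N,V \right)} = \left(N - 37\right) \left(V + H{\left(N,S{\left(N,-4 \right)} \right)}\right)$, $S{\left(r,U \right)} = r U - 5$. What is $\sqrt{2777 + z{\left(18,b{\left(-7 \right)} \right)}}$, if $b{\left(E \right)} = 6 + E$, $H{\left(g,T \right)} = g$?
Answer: $\sqrt{2454} \approx 49.538$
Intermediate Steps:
$S{\left(r,U \right)} = -5 + U r$ ($S{\left(r,U \right)} = U r - 5 = -5 + U r$)
$z{\left(N,V \right)} = \left(-37 + N\right) \left(N + V\right)$ ($z{\left(N,V \right)} = \left(N - 37\right) \left(V + N\right) = \left(-37 + N\right) \left(N + V\right)$)
$\sqrt{2777 + z{\left(18,b{\left(-7 \right)} \right)}} = \sqrt{2777 + \left(18^{2} - 666 - 37 \left(6 - 7\right) + 18 \left(6 - 7\right)\right)} = \sqrt{2777 + \left(324 - 666 - -37 + 18 \left(-1\right)\right)} = \sqrt{2777 + \left(324 - 666 + 37 - 18\right)} = \sqrt{2777 - 323} = \sqrt{2454}$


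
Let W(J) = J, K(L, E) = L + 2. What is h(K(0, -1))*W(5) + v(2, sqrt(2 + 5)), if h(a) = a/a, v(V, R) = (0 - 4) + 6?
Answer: 7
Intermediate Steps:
K(L, E) = 2 + L
v(V, R) = 2 (v(V, R) = -4 + 6 = 2)
h(a) = 1
h(K(0, -1))*W(5) + v(2, sqrt(2 + 5)) = 1*5 + 2 = 5 + 2 = 7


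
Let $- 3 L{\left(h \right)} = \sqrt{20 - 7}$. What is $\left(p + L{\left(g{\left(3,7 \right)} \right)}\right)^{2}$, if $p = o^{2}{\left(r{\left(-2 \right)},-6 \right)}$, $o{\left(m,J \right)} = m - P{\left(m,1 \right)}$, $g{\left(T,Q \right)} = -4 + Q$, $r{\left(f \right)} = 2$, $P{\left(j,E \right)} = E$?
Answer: $\frac{\left(3 - \sqrt{13}\right)^{2}}{9} \approx 0.040744$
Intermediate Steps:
$o{\left(m,J \right)} = -1 + m$ ($o{\left(m,J \right)} = m - 1 = -1 + m$)
$L{\left(h \right)} = - \frac{\sqrt{13}}{3}$ ($L{\left(h \right)} = - \frac{\sqrt{20 - 7}}{3} = - \frac{\sqrt{13}}{3}$)
$p = 1$ ($p = \left(-1 + 2\right)^{2} = 1^{2} = 1$)
$\left(p + L{\left(g{\left(3,7 \right)} \right)}\right)^{2} = \left(1 - \frac{\sqrt{13}}{3}\right)^{2}$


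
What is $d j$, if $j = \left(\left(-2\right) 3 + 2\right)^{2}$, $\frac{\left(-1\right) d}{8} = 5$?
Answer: $-640$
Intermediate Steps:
$d = -40$ ($d = \left(-8\right) 5 = -40$)
$j = 16$ ($j = \left(-6 + 2\right)^{2} = \left(-4\right)^{2} = 16$)
$d j = \left(-40\right) 16 = -640$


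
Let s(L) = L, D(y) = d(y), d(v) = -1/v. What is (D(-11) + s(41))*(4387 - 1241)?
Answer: 129272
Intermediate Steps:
D(y) = -1/y
(D(-11) + s(41))*(4387 - 1241) = (-1/(-11) + 41)*(4387 - 1241) = (-1*(-1/11) + 41)*3146 = (1/11 + 41)*3146 = (452/11)*3146 = 129272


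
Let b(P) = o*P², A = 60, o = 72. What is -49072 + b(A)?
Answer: 210128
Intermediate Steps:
b(P) = 72*P²
-49072 + b(A) = -49072 + 72*60² = -49072 + 72*3600 = -49072 + 259200 = 210128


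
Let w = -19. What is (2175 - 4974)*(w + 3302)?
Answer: -9189117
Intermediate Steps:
(2175 - 4974)*(w + 3302) = (2175 - 4974)*(-19 + 3302) = -2799*3283 = -9189117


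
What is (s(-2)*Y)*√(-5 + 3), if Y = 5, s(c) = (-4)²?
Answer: 80*I*√2 ≈ 113.14*I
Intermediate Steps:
s(c) = 16
(s(-2)*Y)*√(-5 + 3) = (16*5)*√(-5 + 3) = 80*√(-2) = 80*(I*√2) = 80*I*√2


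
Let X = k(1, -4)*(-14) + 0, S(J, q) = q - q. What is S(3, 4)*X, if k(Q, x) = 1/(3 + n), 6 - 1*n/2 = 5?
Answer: 0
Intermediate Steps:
n = 2 (n = 12 - 2*5 = 12 - 10 = 2)
S(J, q) = 0
k(Q, x) = ⅕ (k(Q, x) = 1/(3 + 2) = 1/5 = ⅕)
X = -14/5 (X = (⅕)*(-14) + 0 = -14/5 + 0 = -14/5 ≈ -2.8000)
S(3, 4)*X = 0*(-14/5) = 0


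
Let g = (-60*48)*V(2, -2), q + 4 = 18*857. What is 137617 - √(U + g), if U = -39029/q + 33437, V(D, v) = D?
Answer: 137617 - √6582042745630/15422 ≈ 1.3745e+5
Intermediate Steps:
q = 15422 (q = -4 + 18*857 = -4 + 15426 = 15422)
g = -5760 (g = -60*48*2 = -2880*2 = -5760)
U = 515626385/15422 (U = -39029/15422 + 33437 = 515626385/15422 ≈ 33435.)
137617 - √(U + g) = 137617 - √(515626385/15422 - 5760) = 137617 - √(426795665/15422) = 137617 - √6582042745630/15422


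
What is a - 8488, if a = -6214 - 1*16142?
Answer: -30844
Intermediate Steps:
a = -22356 (a = -6214 - 16142 = -22356)
a - 8488 = -22356 - 8488 = -30844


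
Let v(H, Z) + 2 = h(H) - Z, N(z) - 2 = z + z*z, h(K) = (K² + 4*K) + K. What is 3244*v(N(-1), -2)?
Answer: 45416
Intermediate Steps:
h(K) = K² + 5*K
N(z) = 2 + z + z² (N(z) = 2 + (z + z*z) = 2 + (z + z²) = 2 + z + z²)
v(H, Z) = -2 - Z + H*(5 + H) (v(H, Z) = -2 + (H*(5 + H) - Z) = -2 + (-Z + H*(5 + H)) = -2 - Z + H*(5 + H))
3244*v(N(-1), -2) = 3244*(-2 - 1*(-2) + (2 - 1 + (-1)²)*(5 + (2 - 1 + (-1)²))) = 3244*(-2 + 2 + (2 - 1 + 1)*(5 + (2 - 1 + 1))) = 3244*(-2 + 2 + 2*(5 + 2)) = 3244*(-2 + 2 + 2*7) = 3244*(-2 + 2 + 14) = 3244*14 = 45416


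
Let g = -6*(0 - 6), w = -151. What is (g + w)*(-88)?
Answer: 10120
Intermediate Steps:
g = 36 (g = -6*(-6) = 36)
(g + w)*(-88) = (36 - 151)*(-88) = -115*(-88) = 10120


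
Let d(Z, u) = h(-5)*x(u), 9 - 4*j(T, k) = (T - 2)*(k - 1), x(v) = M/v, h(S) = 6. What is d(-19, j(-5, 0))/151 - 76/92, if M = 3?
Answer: -2041/3473 ≈ -0.58768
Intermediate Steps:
x(v) = 3/v
j(T, k) = 9/4 - (-1 + k)*(-2 + T)/4 (j(T, k) = 9/4 - (T - 2)*(k - 1)/4 = 9/4 - (-2 + T)*(-1 + k)/4 = 9/4 - (-1 + k)*(-2 + T)/4)
d(Z, u) = 18/u (d(Z, u) = 6*(3/u) = 18/u)
d(-19, j(-5, 0))/151 - 76/92 = (18/(7/4 + (½)*0 + (¼)*(-5) - ¼*(-5)*0))/151 - 76/92 = (18/(7/4 + 0 - 5/4 + 0))*(1/151) - 76*1/92 = (18/(½))*(1/151) - 19/23 = (18*2)*(1/151) - 19/23 = 36*(1/151) - 19/23 = 36/151 - 19/23 = -2041/3473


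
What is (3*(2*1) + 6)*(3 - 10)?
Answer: -84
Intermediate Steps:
(3*(2*1) + 6)*(3 - 10) = (3*2 + 6)*(-7) = (6 + 6)*(-7) = 12*(-7) = -84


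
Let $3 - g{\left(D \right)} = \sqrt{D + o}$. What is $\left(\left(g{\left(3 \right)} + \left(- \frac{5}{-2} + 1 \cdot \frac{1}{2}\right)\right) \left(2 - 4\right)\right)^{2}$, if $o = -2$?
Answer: $100$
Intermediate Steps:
$g{\left(D \right)} = 3 - \sqrt{-2 + D}$ ($g{\left(D \right)} = 3 - \sqrt{D - 2} = 3 - \sqrt{-2 + D}$)
$\left(\left(g{\left(3 \right)} + \left(- \frac{5}{-2} + 1 \cdot \frac{1}{2}\right)\right) \left(2 - 4\right)\right)^{2} = \left(\left(\left(3 - \sqrt{-2 + 3}\right) + \left(- \frac{5}{-2} + 1 \cdot \frac{1}{2}\right)\right) \left(2 - 4\right)\right)^{2} = \left(\left(\left(3 - \sqrt{1}\right) + \left(\left(-5\right) \left(- \frac{1}{2}\right) + 1 \cdot \frac{1}{2}\right)\right) \left(-2\right)\right)^{2} = \left(\left(\left(3 - 1\right) + \left(\frac{5}{2} + \frac{1}{2}\right)\right) \left(-2\right)\right)^{2} = \left(\left(\left(3 - 1\right) + 3\right) \left(-2\right)\right)^{2} = \left(\left(2 + 3\right) \left(-2\right)\right)^{2} = \left(5 \left(-2\right)\right)^{2} = \left(-10\right)^{2} = 100$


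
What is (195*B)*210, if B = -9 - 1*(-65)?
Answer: 2293200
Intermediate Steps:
B = 56 (B = -9 + 65 = 56)
(195*B)*210 = (195*56)*210 = 10920*210 = 2293200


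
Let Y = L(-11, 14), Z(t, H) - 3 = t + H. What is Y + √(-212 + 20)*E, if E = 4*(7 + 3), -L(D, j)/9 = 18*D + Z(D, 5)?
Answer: 1809 + 320*I*√3 ≈ 1809.0 + 554.26*I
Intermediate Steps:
Z(t, H) = 3 + H + t (Z(t, H) = 3 + (t + H) = 3 + (H + t) = 3 + H + t)
L(D, j) = -72 - 171*D (L(D, j) = -9*(18*D + (3 + 5 + D)) = -9*(18*D + (8 + D)) = -9*(8 + 19*D) = -72 - 171*D)
E = 40 (E = 4*10 = 40)
Y = 1809 (Y = -72 - 171*(-11) = -72 + 1881 = 1809)
Y + √(-212 + 20)*E = 1809 + √(-212 + 20)*40 = 1809 + √(-192)*40 = 1809 + (8*I*√3)*40 = 1809 + 320*I*√3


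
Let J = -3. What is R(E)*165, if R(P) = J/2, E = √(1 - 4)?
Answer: -495/2 ≈ -247.50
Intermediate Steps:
E = I*√3 (E = √(-3) = I*√3 ≈ 1.732*I)
R(P) = -3/2
R(E)*165 = -3/2*165 = -495/2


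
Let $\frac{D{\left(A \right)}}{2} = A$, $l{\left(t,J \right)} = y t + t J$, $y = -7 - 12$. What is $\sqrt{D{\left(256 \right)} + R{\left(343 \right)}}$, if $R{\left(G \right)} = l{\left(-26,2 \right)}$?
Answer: $3 \sqrt{106} \approx 30.887$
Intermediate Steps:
$y = -19$
$l{\left(t,J \right)} = - 19 t + J t$ ($l{\left(t,J \right)} = - 19 t + t J = - 19 t + J t$)
$R{\left(G \right)} = 442$ ($R{\left(G \right)} = - 26 \left(-19 + 2\right) = \left(-26\right) \left(-17\right) = 442$)
$D{\left(A \right)} = 2 A$
$\sqrt{D{\left(256 \right)} + R{\left(343 \right)}} = \sqrt{2 \cdot 256 + 442} = \sqrt{512 + 442} = \sqrt{954} = 3 \sqrt{106}$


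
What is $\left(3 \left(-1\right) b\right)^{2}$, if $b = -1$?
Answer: $9$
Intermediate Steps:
$\left(3 \left(-1\right) b\right)^{2} = \left(3 \left(-1\right) \left(-1\right)\right)^{2} = \left(\left(-3\right) \left(-1\right)\right)^{2} = 3^{2} = 9$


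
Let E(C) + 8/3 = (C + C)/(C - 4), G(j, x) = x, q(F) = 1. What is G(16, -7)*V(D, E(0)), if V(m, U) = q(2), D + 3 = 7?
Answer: -7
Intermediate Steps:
E(C) = -8/3 + 2*C/(-4 + C) (E(C) = -8/3 + (C + C)/(C - 4) = -8/3 + (2*C)/(-4 + C) = -8/3 + 2*C/(-4 + C))
D = 4 (D = -3 + 7 = 4)
V(m, U) = 1
G(16, -7)*V(D, E(0)) = -7*1 = -7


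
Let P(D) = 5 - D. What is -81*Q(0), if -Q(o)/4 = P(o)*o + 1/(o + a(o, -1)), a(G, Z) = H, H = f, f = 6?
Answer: 54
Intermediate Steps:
H = 6
a(G, Z) = 6
Q(o) = -4/(6 + o) - 4*o*(5 - o) (Q(o) = -4*((5 - o)*o + 1/(o + 6)) = -4*(o*(5 - o) + 1/(6 + o)) = -4*(1/(6 + o) + o*(5 - o)) = -4/(6 + o) - 4*o*(5 - o))
-81*Q(0) = -324*(-1 + 0² + 0³ - 30*0)/(6 + 0) = -324*(-1 + 0 + 0 + 0)/6 = -324*(-1)/6 = -81*(-⅔) = 54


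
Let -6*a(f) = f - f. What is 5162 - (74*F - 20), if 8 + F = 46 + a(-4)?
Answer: 2370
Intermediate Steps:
a(f) = 0 (a(f) = -(f - f)/6 = -1/6*0 = 0)
F = 38 (F = -8 + (46 + 0) = -8 + 46 = 38)
5162 - (74*F - 20) = 5162 - (74*38 - 20) = 5162 - (2812 - 20) = 5162 - 1*2792 = 5162 - 2792 = 2370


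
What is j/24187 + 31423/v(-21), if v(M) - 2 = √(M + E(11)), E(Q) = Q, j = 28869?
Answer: 108604312/24187 - 4489*I*√10/2 ≈ 4490.2 - 7097.7*I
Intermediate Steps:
v(M) = 2 + √(11 + M) (v(M) = 2 + √(M + 11) = 2 + √(11 + M))
j/24187 + 31423/v(-21) = 28869/24187 + 31423/(2 + √(11 - 21)) = 28869*(1/24187) + 31423/(2 + √(-10)) = 28869/24187 + 31423/(2 + I*√10)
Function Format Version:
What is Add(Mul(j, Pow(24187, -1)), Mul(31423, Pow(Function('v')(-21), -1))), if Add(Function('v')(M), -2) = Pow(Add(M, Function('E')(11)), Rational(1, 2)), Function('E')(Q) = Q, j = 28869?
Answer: Add(Rational(108604312, 24187), Mul(Rational(-4489, 2), I, Pow(10, Rational(1, 2)))) ≈ Add(4490.2, Mul(-7097.7, I))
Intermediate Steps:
Function('v')(M) = Add(2, Pow(Add(11, M), Rational(1, 2))) (Function('v')(M) = Add(2, Pow(Add(M, 11), Rational(1, 2))) = Add(2, Pow(Add(11, M), Rational(1, 2))))
Add(Mul(j, Pow(24187, -1)), Mul(31423, Pow(Function('v')(-21), -1))) = Add(Mul(28869, Pow(24187, -1)), Mul(31423, Pow(Add(2, Pow(Add(11, -21), Rational(1, 2))), -1))) = Add(Mul(28869, Rational(1, 24187)), Mul(31423, Pow(Add(2, Pow(-10, Rational(1, 2))), -1))) = Add(Rational(28869, 24187), Mul(31423, Pow(Add(2, Mul(I, Pow(10, Rational(1, 2)))), -1)))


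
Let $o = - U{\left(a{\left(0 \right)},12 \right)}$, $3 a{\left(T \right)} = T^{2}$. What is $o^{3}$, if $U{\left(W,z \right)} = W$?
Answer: $0$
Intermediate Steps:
$a{\left(T \right)} = \frac{T^{2}}{3}$
$o = 0$ ($o = - \frac{0^{2}}{3} = - \frac{0}{3} = \left(-1\right) 0 = 0$)
$o^{3} = 0^{3} = 0$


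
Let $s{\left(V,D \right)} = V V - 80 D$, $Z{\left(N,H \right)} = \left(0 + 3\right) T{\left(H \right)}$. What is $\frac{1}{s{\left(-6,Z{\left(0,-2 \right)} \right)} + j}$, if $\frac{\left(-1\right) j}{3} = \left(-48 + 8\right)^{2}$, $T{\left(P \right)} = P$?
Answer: $- \frac{1}{4284} \approx -0.00023343$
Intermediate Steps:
$Z{\left(N,H \right)} = 3 H$ ($Z{\left(N,H \right)} = \left(0 + 3\right) H = 3 H$)
$j = -4800$ ($j = - 3 \left(-48 + 8\right)^{2} = - 3 \left(-40\right)^{2} = \left(-3\right) 1600 = -4800$)
$s{\left(V,D \right)} = V^{2} - 80 D$
$\frac{1}{s{\left(-6,Z{\left(0,-2 \right)} \right)} + j} = \frac{1}{\left(\left(-6\right)^{2} - 80 \cdot 3 \left(-2\right)\right) - 4800} = \frac{1}{\left(36 - -480\right) - 4800} = \frac{1}{\left(36 + 480\right) - 4800} = \frac{1}{516 - 4800} = \frac{1}{-4284} = - \frac{1}{4284}$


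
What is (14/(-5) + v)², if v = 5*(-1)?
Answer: 1521/25 ≈ 60.840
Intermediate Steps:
v = -5
(14/(-5) + v)² = (14/(-5) - 5)² = (14*(-⅕) - 5)² = (-14/5 - 5)² = (-39/5)² = 1521/25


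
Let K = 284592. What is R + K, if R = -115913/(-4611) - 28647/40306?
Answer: 1824008207377/6408654 ≈ 2.8462e+5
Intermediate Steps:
R = 156548209/6408654 (R = -115913*(-1/4611) - 28647*1/40306 = 3997/159 - 28647/40306 = 156548209/6408654 ≈ 24.428)
R + K = 156548209/6408654 + 284592 = 1824008207377/6408654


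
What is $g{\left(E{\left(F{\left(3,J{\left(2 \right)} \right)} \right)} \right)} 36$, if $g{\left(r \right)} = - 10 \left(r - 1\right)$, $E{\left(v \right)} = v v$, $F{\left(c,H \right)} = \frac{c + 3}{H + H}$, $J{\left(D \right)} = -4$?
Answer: $\frac{315}{2} \approx 157.5$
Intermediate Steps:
$F{\left(c,H \right)} = \frac{3 + c}{2 H}$
$E{\left(v \right)} = v^{2}$
$g{\left(r \right)} = 10 - 10 r$ ($g{\left(r \right)} = - 10 \left(-1 + r\right) = 10 - 10 r$)
$g{\left(E{\left(F{\left(3,J{\left(2 \right)} \right)} \right)} \right)} 36 = \left(10 - 10 \left(\frac{3 + 3}{2 \left(-4\right)}\right)^{2}\right) 36 = \left(10 - 10 \left(\frac{1}{2} \left(- \frac{1}{4}\right) 6\right)^{2}\right) 36 = \left(10 - 10 \left(- \frac{3}{4}\right)^{2}\right) 36 = \left(10 - \frac{45}{8}\right) 36 = \frac{35}{8} \cdot 36 = \frac{315}{2}$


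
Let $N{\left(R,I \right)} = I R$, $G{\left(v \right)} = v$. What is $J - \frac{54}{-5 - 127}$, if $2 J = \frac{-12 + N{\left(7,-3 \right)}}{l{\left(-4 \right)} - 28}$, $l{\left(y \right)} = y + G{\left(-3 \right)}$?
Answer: $\frac{339}{385} \approx 0.88052$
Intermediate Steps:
$l{\left(y \right)} = -3 + y$ ($l{\left(y \right)} = y - 3 = -3 + y$)
$J = \frac{33}{70}$ ($J = \frac{\left(-12 - 21\right) \frac{1}{\left(-3 - 4\right) - 28}}{2} = \frac{\left(-12 - 21\right) \frac{1}{-7 - 28}}{2} = \frac{\left(-33\right) \frac{1}{-35}}{2} = \frac{\left(-33\right) \left(- \frac{1}{35}\right)}{2} = \frac{1}{2} \cdot \frac{33}{35} = \frac{33}{70} \approx 0.47143$)
$J - \frac{54}{-5 - 127} = \frac{33}{70} - \frac{54}{-5 - 127} = \frac{33}{70} - \frac{54}{-132} = \frac{33}{70} - - \frac{9}{22} = \frac{33}{70} + \frac{9}{22} = \frac{339}{385}$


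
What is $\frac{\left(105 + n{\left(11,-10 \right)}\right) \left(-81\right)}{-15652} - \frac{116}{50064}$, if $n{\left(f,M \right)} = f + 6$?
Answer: $\frac{4401043}{6996444} \approx 0.62904$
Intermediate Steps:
$n{\left(f,M \right)} = 6 + f$
$\frac{\left(105 + n{\left(11,-10 \right)}\right) \left(-81\right)}{-15652} - \frac{116}{50064} = \frac{\left(105 + \left(6 + 11\right)\right) \left(-81\right)}{-15652} - \frac{116}{50064} = \left(105 + 17\right) \left(-81\right) \left(- \frac{1}{15652}\right) - \frac{29}{12516} = 122 \left(-81\right) \left(- \frac{1}{15652}\right) - \frac{29}{12516} = \left(-9882\right) \left(- \frac{1}{15652}\right) - \frac{29}{12516} = \frac{4941}{7826} - \frac{29}{12516} = \frac{4401043}{6996444}$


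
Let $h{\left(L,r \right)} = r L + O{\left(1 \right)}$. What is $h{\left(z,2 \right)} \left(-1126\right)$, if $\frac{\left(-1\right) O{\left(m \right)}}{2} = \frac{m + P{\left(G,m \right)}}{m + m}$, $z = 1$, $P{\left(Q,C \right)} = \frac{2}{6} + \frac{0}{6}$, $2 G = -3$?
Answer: $- \frac{2252}{3} \approx -750.67$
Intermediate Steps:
$G = - \frac{3}{2}$ ($G = \frac{1}{2} \left(-3\right) = - \frac{3}{2} \approx -1.5$)
$P{\left(Q,C \right)} = \frac{1}{3}$ ($P{\left(Q,C \right)} = 2 \cdot \frac{1}{6} + 0 \cdot \frac{1}{6} = \frac{1}{3} + 0 = \frac{1}{3}$)
$O{\left(m \right)} = - \frac{\frac{1}{3} + m}{m}$ ($O{\left(m \right)} = - 2 \frac{m + \frac{1}{3}}{m + m} = - 2 \frac{\frac{1}{3} + m}{2 m} = - \frac{\frac{1}{3} + m}{m}$)
$h{\left(L,r \right)} = - \frac{4}{3} + L r$ ($h{\left(L,r \right)} = r L + \frac{- \frac{1}{3} - 1}{1} = L r + 1 \left(- \frac{1}{3} - 1\right) = L r + 1 \left(- \frac{4}{3}\right) = L r - \frac{4}{3} = - \frac{4}{3} + L r$)
$h{\left(z,2 \right)} \left(-1126\right) = \left(- \frac{4}{3} + 1 \cdot 2\right) \left(-1126\right) = \left(- \frac{4}{3} + 2\right) \left(-1126\right) = \frac{2}{3} \left(-1126\right) = - \frac{2252}{3}$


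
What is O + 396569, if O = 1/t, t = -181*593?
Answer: 42564940476/107333 ≈ 3.9657e+5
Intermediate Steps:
t = -107333
O = -1/107333 (O = 1/(-107333) = -1/107333 ≈ -9.3168e-6)
O + 396569 = -1/107333 + 396569 = 42564940476/107333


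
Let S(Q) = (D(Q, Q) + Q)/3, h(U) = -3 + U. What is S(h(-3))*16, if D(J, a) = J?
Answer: -64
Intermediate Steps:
S(Q) = 2*Q/3 (S(Q) = (Q + Q)/3 = (2*Q)*(1/3) = 2*Q/3)
S(h(-3))*16 = (2*(-3 - 3)/3)*16 = ((2/3)*(-6))*16 = -4*16 = -64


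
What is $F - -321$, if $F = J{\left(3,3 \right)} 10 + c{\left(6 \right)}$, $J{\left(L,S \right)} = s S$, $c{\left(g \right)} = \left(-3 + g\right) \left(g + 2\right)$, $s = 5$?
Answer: $495$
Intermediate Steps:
$c{\left(g \right)} = \left(-3 + g\right) \left(2 + g\right)$
$J{\left(L,S \right)} = 5 S$
$F = 174$ ($F = 5 \cdot 3 \cdot 10 - \left(12 - 36\right) = 15 \cdot 10 - -24 = 150 + 24 = 174$)
$F - -321 = 174 - -321 = 174 + 321 = 495$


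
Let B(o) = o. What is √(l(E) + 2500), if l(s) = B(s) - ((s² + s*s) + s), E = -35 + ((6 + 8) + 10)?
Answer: √2258 ≈ 47.518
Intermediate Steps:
E = -11 (E = -35 + (14 + 10) = -35 + 24 = -11)
l(s) = -2*s² (l(s) = s - ((s² + s*s) + s) = s - ((s² + s²) + s) = s - (2*s² + s) = s - (s + 2*s²) = s + (-s - 2*s²) = -2*s²)
√(l(E) + 2500) = √(-2*(-11)² + 2500) = √(-2*121 + 2500) = √(-242 + 2500) = √2258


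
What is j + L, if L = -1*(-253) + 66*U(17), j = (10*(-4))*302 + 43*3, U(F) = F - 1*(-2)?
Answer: -10444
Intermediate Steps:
U(F) = 2 + F (U(F) = F + 2 = 2 + F)
j = -11951 (j = -40*302 + 129 = -12080 + 129 = -11951)
L = 1507 (L = -1*(-253) + 66*(2 + 17) = 253 + 66*19 = 253 + 1254 = 1507)
j + L = -11951 + 1507 = -10444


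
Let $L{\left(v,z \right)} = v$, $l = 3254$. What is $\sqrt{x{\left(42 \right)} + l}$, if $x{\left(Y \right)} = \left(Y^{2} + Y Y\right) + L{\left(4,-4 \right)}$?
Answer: $3 \sqrt{754} \approx 82.377$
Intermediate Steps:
$x{\left(Y \right)} = 4 + 2 Y^{2}$ ($x{\left(Y \right)} = \left(Y^{2} + Y Y\right) + 4 = \left(Y^{2} + Y^{2}\right) + 4 = 2 Y^{2} + 4 = 4 + 2 Y^{2}$)
$\sqrt{x{\left(42 \right)} + l} = \sqrt{\left(4 + 2 \cdot 42^{2}\right) + 3254} = \sqrt{\left(4 + 2 \cdot 1764\right) + 3254} = \sqrt{\left(4 + 3528\right) + 3254} = \sqrt{3532 + 3254} = \sqrt{6786} = 3 \sqrt{754}$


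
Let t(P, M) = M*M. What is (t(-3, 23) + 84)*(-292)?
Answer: -178996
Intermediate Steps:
t(P, M) = M²
(t(-3, 23) + 84)*(-292) = (23² + 84)*(-292) = (529 + 84)*(-292) = 613*(-292) = -178996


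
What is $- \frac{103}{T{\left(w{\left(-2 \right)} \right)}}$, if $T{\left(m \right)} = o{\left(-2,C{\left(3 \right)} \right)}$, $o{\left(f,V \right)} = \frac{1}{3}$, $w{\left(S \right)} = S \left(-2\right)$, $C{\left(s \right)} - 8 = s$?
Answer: $-309$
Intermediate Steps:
$C{\left(s \right)} = 8 + s$
$w{\left(S \right)} = - 2 S$
$o{\left(f,V \right)} = \frac{1}{3}$
$T{\left(m \right)} = \frac{1}{3}$
$- \frac{103}{T{\left(w{\left(-2 \right)} \right)}} = - 103 \frac{1}{\frac{1}{3}} = \left(-103\right) 3 = -309$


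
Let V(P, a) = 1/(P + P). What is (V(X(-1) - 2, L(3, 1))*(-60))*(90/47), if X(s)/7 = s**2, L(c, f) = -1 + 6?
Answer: -540/47 ≈ -11.489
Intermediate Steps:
L(c, f) = 5
X(s) = 7*s**2
V(P, a) = 1/(2*P)
(V(X(-1) - 2, L(3, 1))*(-60))*(90/47) = ((1/(2*(7*(-1)**2 - 2)))*(-60))*(90/47) = ((1/(2*(7*1 - 2)))*(-60))*(90*(1/47)) = ((1/(2*(7 - 2)))*(-60))*(90/47) = (((1/2)/5)*(-60))*(90/47) = (((1/2)*(1/5))*(-60))*(90/47) = ((1/10)*(-60))*(90/47) = -6*90/47 = -540/47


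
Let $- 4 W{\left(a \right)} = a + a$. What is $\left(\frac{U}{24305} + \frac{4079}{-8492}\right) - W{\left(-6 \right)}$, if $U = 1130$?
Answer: $- \frac{141747663}{41279612} \approx -3.4338$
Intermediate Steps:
$W{\left(a \right)} = - \frac{a}{2}$ ($W{\left(a \right)} = - \frac{a + a}{4} = - \frac{2 a}{4} = - \frac{a}{2}$)
$\left(\frac{U}{24305} + \frac{4079}{-8492}\right) - W{\left(-6 \right)} = \left(\frac{1130}{24305} + \frac{4079}{-8492}\right) - \left(- \frac{1}{2}\right) \left(-6\right) = \left(1130 \cdot \frac{1}{24305} + 4079 \left(- \frac{1}{8492}\right)\right) - 3 = \left(\frac{226}{4861} - \frac{4079}{8492}\right) - 3 = - \frac{17908827}{41279612} - 3 = - \frac{141747663}{41279612}$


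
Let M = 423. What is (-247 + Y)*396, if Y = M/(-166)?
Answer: -8202150/83 ≈ -98821.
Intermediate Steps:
Y = -423/166 (Y = 423/(-166) = 423*(-1/166) = -423/166 ≈ -2.5482)
(-247 + Y)*396 = (-247 - 423/166)*396 = -41425/166*396 = -8202150/83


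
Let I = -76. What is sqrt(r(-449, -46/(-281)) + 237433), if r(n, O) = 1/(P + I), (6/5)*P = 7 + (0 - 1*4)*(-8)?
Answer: sqrt(1797130203)/87 ≈ 487.27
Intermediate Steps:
P = 65/2 (P = 5*(7 + (0 - 1*4)*(-8))/6 = 5*(7 + (0 - 4)*(-8))/6 = 5*(7 - 4*(-8))/6 = 5*(7 + 32)/6 = (5/6)*39 = 65/2 ≈ 32.500)
r(n, O) = -2/87 (r(n, O) = 1/(65/2 - 76) = 1/(-87/2) = -2/87)
sqrt(r(-449, -46/(-281)) + 237433) = sqrt(-2/87 + 237433) = sqrt(20656669/87) = sqrt(1797130203)/87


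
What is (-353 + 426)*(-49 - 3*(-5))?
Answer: -2482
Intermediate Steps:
(-353 + 426)*(-49 - 3*(-5)) = 73*(-49 - 1*(-15)) = 73*(-49 + 15) = 73*(-34) = -2482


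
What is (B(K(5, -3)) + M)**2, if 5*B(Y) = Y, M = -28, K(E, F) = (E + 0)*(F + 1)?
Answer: 900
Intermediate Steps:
K(E, F) = E*(1 + F)
B(Y) = Y/5
(B(K(5, -3)) + M)**2 = ((5*(1 - 3))/5 - 28)**2 = ((5*(-2))/5 - 28)**2 = ((1/5)*(-10) - 28)**2 = (-2 - 28)**2 = (-30)**2 = 900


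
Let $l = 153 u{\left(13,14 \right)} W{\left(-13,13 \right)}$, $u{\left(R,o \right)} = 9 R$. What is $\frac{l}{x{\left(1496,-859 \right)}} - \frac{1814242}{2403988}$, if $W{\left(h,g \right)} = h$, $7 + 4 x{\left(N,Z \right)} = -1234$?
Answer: $\frac{65750163631}{87745562} \approx 749.33$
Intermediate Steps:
$x{\left(N,Z \right)} = - \frac{1241}{4}$ ($x{\left(N,Z \right)} = - \frac{7}{4} + \frac{1}{4} \left(-1234\right) = - \frac{7}{4} - \frac{617}{2} = - \frac{1241}{4}$)
$l = -232713$ ($l = 153 \cdot 9 \cdot 13 \left(-13\right) = 153 \cdot 117 \left(-13\right) = 17901 \left(-13\right) = -232713$)
$\frac{l}{x{\left(1496,-859 \right)}} - \frac{1814242}{2403988} = - \frac{232713}{- \frac{1241}{4}} - \frac{1814242}{2403988} = \left(-232713\right) \left(- \frac{4}{1241}\right) - \frac{907121}{1201994} = \frac{54756}{73} - \frac{907121}{1201994} = \frac{65750163631}{87745562}$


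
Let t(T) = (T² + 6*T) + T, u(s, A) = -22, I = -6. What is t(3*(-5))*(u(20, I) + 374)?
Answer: 42240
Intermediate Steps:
t(T) = T² + 7*T
t(3*(-5))*(u(20, I) + 374) = ((3*(-5))*(7 + 3*(-5)))*(-22 + 374) = -15*(7 - 15)*352 = -15*(-8)*352 = 120*352 = 42240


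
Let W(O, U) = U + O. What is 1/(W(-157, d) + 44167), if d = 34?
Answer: 1/44044 ≈ 2.2705e-5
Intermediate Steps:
W(O, U) = O + U
1/(W(-157, d) + 44167) = 1/((-157 + 34) + 44167) = 1/(-123 + 44167) = 1/44044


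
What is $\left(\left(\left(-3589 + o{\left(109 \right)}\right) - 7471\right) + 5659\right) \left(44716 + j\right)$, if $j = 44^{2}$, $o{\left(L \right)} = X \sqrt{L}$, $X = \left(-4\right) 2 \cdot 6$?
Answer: $-251967452 - 2239296 \sqrt{109} \approx -2.7535 \cdot 10^{8}$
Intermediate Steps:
$X = -48$ ($X = \left(-8\right) 6 = -48$)
$o{\left(L \right)} = - 48 \sqrt{L}$
$j = 1936$
$\left(\left(\left(-3589 + o{\left(109 \right)}\right) - 7471\right) + 5659\right) \left(44716 + j\right) = \left(\left(\left(-3589 - 48 \sqrt{109}\right) - 7471\right) + 5659\right) \left(44716 + 1936\right) = \left(\left(-11060 - 48 \sqrt{109}\right) + 5659\right) 46652 = \left(-5401 - 48 \sqrt{109}\right) 46652 = -251967452 - 2239296 \sqrt{109}$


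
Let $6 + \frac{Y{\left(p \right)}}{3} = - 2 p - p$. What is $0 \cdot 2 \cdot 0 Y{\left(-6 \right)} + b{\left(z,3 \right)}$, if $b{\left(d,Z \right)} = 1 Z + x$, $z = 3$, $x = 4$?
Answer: $7$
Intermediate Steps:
$Y{\left(p \right)} = -18 - 9 p$ ($Y{\left(p \right)} = -18 + 3 \left(- 2 p - p\right) = -18 + 3 \left(- 3 p\right) = -18 - 9 p$)
$b{\left(d,Z \right)} = 4 + Z$ ($b{\left(d,Z \right)} = 1 Z + 4 = Z + 4 = 4 + Z$)
$0 \cdot 2 \cdot 0 Y{\left(-6 \right)} + b{\left(z,3 \right)} = 0 \cdot 2 \cdot 0 \left(-18 - -54\right) + \left(4 + 3\right) = 0 \cdot 0 \left(-18 + 54\right) + 7 = 0 \cdot 36 + 7 = 0 + 7 = 7$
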